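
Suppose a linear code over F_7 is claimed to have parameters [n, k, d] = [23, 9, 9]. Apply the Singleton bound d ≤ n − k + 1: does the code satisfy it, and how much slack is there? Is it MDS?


Singleton RHS = n − k + 1 = 15, slack = 6, bound satisfied, not MDS.

Singleton bound: d ≤ n − k + 1.
Here n = 23, k = 9, so n − k + 1 = 15.
Given d = 9, check d ≤ 15: YES.
Slack = (n − k + 1) − d = 6.
The code is NOT MDS (slack = 6 > 0).
Description: the claimed parameters are [23, 9, 9]_7; such a code would be non-MDS.


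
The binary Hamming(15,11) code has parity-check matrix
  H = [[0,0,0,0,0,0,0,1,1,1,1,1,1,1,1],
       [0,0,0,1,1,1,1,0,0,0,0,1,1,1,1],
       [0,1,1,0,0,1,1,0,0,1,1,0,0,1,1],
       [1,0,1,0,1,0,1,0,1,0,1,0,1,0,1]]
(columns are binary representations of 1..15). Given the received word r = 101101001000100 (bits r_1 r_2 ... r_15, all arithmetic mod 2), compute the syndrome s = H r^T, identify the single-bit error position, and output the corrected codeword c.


s = (0, 1, 0, 0)^T, error position = 4, corrected codeword c = 101001001000100

Compute s = H r^T mod 2 one row at a time:
  s_1 = 0 + 1 + 0 + 0 + 0 + 1 + 0 + 0 = 2 ≡ 0 (mod 2).
  s_2 = 1 + 0 + 1 + 0 + 0 + 1 + 0 + 0 = 3 ≡ 1 (mod 2).
  s_3 = 0 + 1 + 1 + 0 + 0 + 0 + 0 + 0 = 2 ≡ 0 (mod 2).
  s_4 = 1 + 1 + 0 + 0 + 1 + 0 + 1 + 0 = 4 ≡ 0 (mod 2).
s = (0, 1, 0, 0)^T — this equals column 4 of H (binary 0100), so error is at position 4.
Correct: flip bit 4 of r = 101101001000100 to get c = 101001001000100.


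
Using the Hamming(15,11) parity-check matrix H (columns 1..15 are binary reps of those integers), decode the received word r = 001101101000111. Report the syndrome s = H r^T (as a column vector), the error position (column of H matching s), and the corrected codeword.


s = (0, 0, 1, 1)^T, error position = 3, corrected codeword c = 000101101000111

Compute s = H r^T mod 2 one row at a time:
  s_1 = 0 + 1 + 0 + 0 + 0 + 1 + 1 + 1 = 4 ≡ 0 (mod 2).
  s_2 = 1 + 0 + 1 + 1 + 0 + 1 + 1 + 1 = 6 ≡ 0 (mod 2).
  s_3 = 0 + 1 + 1 + 1 + 0 + 0 + 1 + 1 = 5 ≡ 1 (mod 2).
  s_4 = 0 + 1 + 0 + 1 + 1 + 0 + 1 + 1 = 5 ≡ 1 (mod 2).
s = (0, 0, 1, 1)^T — this equals column 3 of H (binary 0011), so error is at position 3.
Correct: flip bit 3 of r = 001101101000111 to get c = 000101101000111.


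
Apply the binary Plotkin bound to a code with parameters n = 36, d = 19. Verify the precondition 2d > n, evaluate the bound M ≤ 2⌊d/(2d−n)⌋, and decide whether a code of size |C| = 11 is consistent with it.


Plotkin bound M ≤ 18; given |C| = 11 ≤ bound (satisfied).

Check applicability: 2d = 38, n = 36.
2d − n = 2 > 0, so Plotkin applies.
Compute d/(2d−n) = 19/2 ≈ 9.5000.
⌊d/(2d−n)⌋ = 9.
Plotkin bound: M ≤ 2·9 = 18.
Given |C| = 11, check: satisfied.
This |C| is below the Plotkin bound.


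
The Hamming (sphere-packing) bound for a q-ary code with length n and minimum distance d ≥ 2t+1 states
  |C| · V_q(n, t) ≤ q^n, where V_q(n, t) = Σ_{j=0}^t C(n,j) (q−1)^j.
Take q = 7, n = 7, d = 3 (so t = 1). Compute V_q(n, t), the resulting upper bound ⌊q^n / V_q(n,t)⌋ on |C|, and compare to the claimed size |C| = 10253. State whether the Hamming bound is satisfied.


V_q(n, t) = 43, q^n = 823543, Hamming bound = 19152, |C| = 10253 ≤ bound (satisfied).

Step 1: Compute V_q(n, t) = Σ_{j=0}^1 C(n, j) (q−1)^j.
  j = 0: C(7,0)·(6)^0 = 1·1 = 1.
  j = 1: C(7,1)·(6)^1 = 7·6 = 42.
  V_q(n, t) = 1 + 42 = 43.
Step 2: q^n = 7^7 = 823543.
Step 3: Hamming bound ⌊q^n / V_q(n,t)⌋ = ⌊823543/43⌋ = 19152.
Step 4: Compare |C| = 10253 to 19152: satisfied.
The claimed |C| lies below the Hamming bound.


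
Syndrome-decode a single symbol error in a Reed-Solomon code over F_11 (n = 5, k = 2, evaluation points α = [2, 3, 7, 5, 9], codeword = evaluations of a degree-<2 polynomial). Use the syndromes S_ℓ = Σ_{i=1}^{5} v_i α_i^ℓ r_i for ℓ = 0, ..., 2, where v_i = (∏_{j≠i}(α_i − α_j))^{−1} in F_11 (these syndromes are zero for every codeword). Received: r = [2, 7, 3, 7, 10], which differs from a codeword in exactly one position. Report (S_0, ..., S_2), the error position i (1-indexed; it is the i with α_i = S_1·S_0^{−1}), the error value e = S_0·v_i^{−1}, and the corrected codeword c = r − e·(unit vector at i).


S = (1, 3, 9), error at position 2, error magnitude e = 7, c = [2, 0, 3, 7, 10].

Step 1: column multipliers v_i = (∏_{j≠i}(α_i − α_j))^{−1} mod 11.
  i = 1 (α = 2): (2−3)(2−7)(2−5)(2−9) = (−1)·(−5)·(−3)·(−7) = 105 ≡ 6, so v_1 = 6^{−1} = 2 (mod 11).
  i = 2 (α = 3): (3−2)(3−7)(3−5)(3−9) = 1·(−4)·(−2)·(−6) = −48 ≡ 7, so v_2 = 7^{−1} = 8 (mod 11).
  i = 3 (α = 7): (7−2)(7−3)(7−5)(7−9) = 5·4·2·(−2) = −80 ≡ 8, so v_3 = 8^{−1} = 7 (mod 11).
  i = 4 (α = 5): (5−2)(5−3)(5−7)(5−9) = 3·2·(−2)·(−4) = 48 ≡ 4, so v_4 = 4^{−1} = 3 (mod 11).
  i = 5 (α = 9): (9−2)(9−3)(9−7)(9−5) = 7·6·2·4 = 336 ≡ 6, so v_5 = 6^{−1} = 2 (mod 11).
  v = [2, 8, 7, 3, 2].
Step 2: syndromes of r = [2, 7, 3, 7, 10] (all sums mod 11).
  S_0 = Σ v_i r_i = 2·2 + 8·7 + 7·3 + 3·7 + 2·10 = 122 ≡ 1.
  S_1 = Σ v_i α_i r_i = 2·2·2 + 8·3·7 + 7·7·3 + 3·5·7 + 2·9·10 = 608 ≡ 3.
  α_i^2 mod 11 = [4, 9, 5, 3, 4].
  S_2 = Σ v_i α_i^2 r_i = 2·4·2 + 8·9·7 + 7·5·3 + 3·3·7 + 2·4·10 = 768 ≡ 9.
  S = (1, 3, 9) ≠ 0, so r is not a codeword (an error is present).
Step 3: locate the error. For a single error e at position i, S_ℓ = v_i·e·α_i^ℓ, so α_err = S_1/S_0.
  S_0^{−1} = 1^{−1} = 1 (mod 11), so α_err = 3·1 = 3 ≡ 3 = α_2. Error position i = 2.
  Consistency check: S_2/S_1 = 9·4 = 36 ≡ 3 = α_err ✓ (single-error assumption holds).
Step 4: error magnitude e = S_0/v_2 = S_0·∏_{j≠2}(α_2 − α_j) = 1·7 = 7 ≡ 7 (mod 11).
Step 5: correct position 2: c_2 = r_2 − e = 7 − 7 ≡ 0 (mod 11). Hence c = [2, 0, 3, 7, 10].
  Check: interpolating c through the α_i gives m(x) = 6 + 9·x (degree < 2) with m(α_i) = c_i for every i, so c is indeed a codeword.


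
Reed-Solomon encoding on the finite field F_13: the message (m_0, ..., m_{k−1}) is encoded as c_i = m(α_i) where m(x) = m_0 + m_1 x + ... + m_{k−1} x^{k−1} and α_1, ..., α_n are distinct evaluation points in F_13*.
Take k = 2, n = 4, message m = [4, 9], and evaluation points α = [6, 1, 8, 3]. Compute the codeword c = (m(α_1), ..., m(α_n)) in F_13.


c = [6, 0, 11, 5]

Message polynomial: m(x) = 4 + 9·x (mod 13).
For each evaluation point α_i, compute m(α_i) mod 13:
  α_1 = 6: Horner steps 9 → 6, so m(6) = 6.
  α_2 = 1: Horner steps 9 → 0, so m(1) = 0.
  α_3 = 8: Horner steps 9 → 11, so m(8) = 11.
  α_4 = 3: Horner steps 9 → 5, so m(3) = 5.
Codeword c = [6, 0, 11, 5] ∈ F_13^4.


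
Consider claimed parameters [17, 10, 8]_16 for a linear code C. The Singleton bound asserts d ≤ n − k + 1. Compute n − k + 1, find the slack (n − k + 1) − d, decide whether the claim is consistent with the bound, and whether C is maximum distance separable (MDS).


Singleton RHS = n − k + 1 = 8, slack = 0, bound satisfied, MDS.

Singleton bound: d ≤ n − k + 1.
Here n = 17, k = 10, so n − k + 1 = 8.
Given d = 8, check d ≤ 8: YES.
Slack = (n − k + 1) − d = 0.
The code is MDS (slack = 0).
Description: the claimed parameters are [17, 10, 8]_16; such a code would be MDS (meets Singleton bound).


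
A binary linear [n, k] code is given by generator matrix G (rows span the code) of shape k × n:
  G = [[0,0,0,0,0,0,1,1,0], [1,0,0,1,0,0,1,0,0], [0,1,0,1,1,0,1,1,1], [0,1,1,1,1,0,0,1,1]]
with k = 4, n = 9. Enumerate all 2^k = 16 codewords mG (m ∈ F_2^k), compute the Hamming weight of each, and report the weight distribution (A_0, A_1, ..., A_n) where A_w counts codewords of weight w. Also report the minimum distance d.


Weight distribution: A_0 = 1, A_2 = 3, A_3 = 3, A_4 = 1, A_5 = 4, A_6 = 3, A_7 = 1. Minimum distance d = 2.

Enumerate all 2^4 = 16 messages m ∈ F_2^4.
For each, compute codeword c = mG in F_2^9, then tally its weight.
  m = 0000 → c = 000000000, weight = 0.
  m = 1000 → c = 000000110, weight = 2.
  m = 0100 → c = 100100100, weight = 3.
  m = 1100 → c = 100100010, weight = 3.
  m = 0010 → c = 010110111, weight = 6.
  m = 1010 → c = 010110001, weight = 4.
  m = 0110 → c = 110010011, weight = 5.
  m = 1110 → c = 110010101, weight = 5.
  m = 0001 → c = 011110011, weight = 6.
  m = 1001 → c = 011110101, weight = 6.
  m = 0101 → c = 111010111, weight = 7.
  m = 1101 → c = 111010001, weight = 5.
  m = 0011 → c = 001000100, weight = 2.
  m = 1011 → c = 001000010, weight = 2.
  m = 0111 → c = 101100000, weight = 3.
  m = 1111 → c = 101100110, weight = 5.
Tally weights:
  weight 0: 1 codewords.
  weight 2: 3 codewords.
  weight 3: 3 codewords.
  weight 4: 1 codewords.
  weight 5: 4 codewords.
  weight 6: 3 codewords.
  weight 7: 1 codewords.
Minimum distance d = smallest w > 0 with A_w > 0 = 2.
Sanity: Σ A_w = 16 = 2^4 = 16 ✓.


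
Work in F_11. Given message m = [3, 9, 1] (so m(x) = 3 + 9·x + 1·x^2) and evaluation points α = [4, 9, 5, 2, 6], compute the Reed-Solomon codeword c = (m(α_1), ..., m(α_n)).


c = [0, 0, 7, 3, 5]

Message polynomial: m(x) = 3 + 9·x + 1·x^2 (mod 11).
For each evaluation point α_i, compute m(α_i) mod 11:
  α_1 = 4: Horner steps 1 → 2 → 0, so m(4) = 0.
  α_2 = 9: Horner steps 1 → 7 → 0, so m(9) = 0.
  α_3 = 5: Horner steps 1 → 3 → 7, so m(5) = 7.
  α_4 = 2: Horner steps 1 → 0 → 3, so m(2) = 3.
  α_5 = 6: Horner steps 1 → 4 → 5, so m(6) = 5.
Codeword c = [0, 0, 7, 3, 5] ∈ F_11^5.


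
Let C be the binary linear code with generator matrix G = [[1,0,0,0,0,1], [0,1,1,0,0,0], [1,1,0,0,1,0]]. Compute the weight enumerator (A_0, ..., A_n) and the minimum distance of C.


Weight distribution: A_0 = 1, A_2 = 2, A_3 = 4, A_4 = 1. Minimum distance d = 2.

Enumerate all 2^3 = 8 messages m ∈ F_2^3.
For each, compute codeword c = mG in F_2^6, then tally its weight.
  m = 000 → c = 000000, weight = 0.
  m = 100 → c = 100001, weight = 2.
  m = 010 → c = 011000, weight = 2.
  m = 110 → c = 111001, weight = 4.
  m = 001 → c = 110010, weight = 3.
  m = 101 → c = 010011, weight = 3.
  m = 011 → c = 101010, weight = 3.
  m = 111 → c = 001011, weight = 3.
Tally weights:
  weight 0: 1 codewords.
  weight 2: 2 codewords.
  weight 3: 4 codewords.
  weight 4: 1 codewords.
Minimum distance d = smallest w > 0 with A_w > 0 = 2.
Sanity: Σ A_w = 8 = 2^3 = 8 ✓.


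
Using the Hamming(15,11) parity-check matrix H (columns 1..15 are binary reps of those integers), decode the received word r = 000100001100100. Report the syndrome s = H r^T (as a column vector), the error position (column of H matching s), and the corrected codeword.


s = (1, 0, 1, 0)^T, error position = 10, corrected codeword c = 000100001000100

Compute s = H r^T mod 2 one row at a time:
  s_1 = 0 + 1 + 1 + 0 + 0 + 1 + 0 + 0 = 3 ≡ 1 (mod 2).
  s_2 = 1 + 0 + 0 + 0 + 0 + 1 + 0 + 0 = 2 ≡ 0 (mod 2).
  s_3 = 0 + 0 + 0 + 0 + 1 + 0 + 0 + 0 = 1 ≡ 1 (mod 2).
  s_4 = 0 + 0 + 0 + 0 + 1 + 0 + 1 + 0 = 2 ≡ 0 (mod 2).
s = (1, 0, 1, 0)^T — this equals column 10 of H (binary 1010), so error is at position 10.
Correct: flip bit 10 of r = 000100001100100 to get c = 000100001000100.


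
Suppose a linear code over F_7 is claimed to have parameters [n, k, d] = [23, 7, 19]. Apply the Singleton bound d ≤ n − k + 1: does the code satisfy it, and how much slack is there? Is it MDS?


Singleton RHS = n − k + 1 = 17, slack = -2, bound violated (no such code; not MDS).

Singleton bound: d ≤ n − k + 1.
Here n = 23, k = 7, so n − k + 1 = 17.
Given d = 19, check d ≤ 17: NO.
Slack = (n − k + 1) − d = -2.
The slack is negative: d = 19 exceeds n − k + 1 = 17 by 2, so the Singleton bound is violated and no linear [23, 7, 19]_7 code can exist. In particular it is not MDS (MDS requires d = n − k + 1 exactly).
Description: the claimed parameters are [23, 7, 19]_7; such a code would be impossible (violates the Singleton bound).


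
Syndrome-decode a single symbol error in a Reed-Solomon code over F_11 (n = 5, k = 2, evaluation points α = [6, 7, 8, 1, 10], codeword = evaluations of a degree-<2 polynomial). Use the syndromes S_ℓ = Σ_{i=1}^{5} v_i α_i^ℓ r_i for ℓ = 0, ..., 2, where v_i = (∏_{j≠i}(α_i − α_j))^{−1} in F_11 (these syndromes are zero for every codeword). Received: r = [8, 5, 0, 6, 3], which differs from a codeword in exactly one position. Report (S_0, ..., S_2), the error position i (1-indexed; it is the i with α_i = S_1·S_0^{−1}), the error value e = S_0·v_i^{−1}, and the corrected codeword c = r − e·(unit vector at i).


S = (8, 1, 7), error at position 2, error magnitude e = 1, c = [8, 4, 0, 6, 3].

Step 1: column multipliers v_i = (∏_{j≠i}(α_i − α_j))^{−1} mod 11.
  i = 1 (α = 6): (6−7)(6−8)(6−1)(6−10) = (−1)·(−2)·5·(−4) = −40 ≡ 4, so v_1 = 4^{−1} = 3 (mod 11).
  i = 2 (α = 7): (7−6)(7−8)(7−1)(7−10) = 1·(−1)·6·(−3) = 18 ≡ 7, so v_2 = 7^{−1} = 8 (mod 11).
  i = 3 (α = 8): (8−6)(8−7)(8−1)(8−10) = 2·1·7·(−2) = −28 ≡ 5, so v_3 = 5^{−1} = 9 (mod 11).
  i = 4 (α = 1): (1−6)(1−7)(1−8)(1−10) = (−5)·(−6)·(−7)·(−9) = 1890 ≡ 9, so v_4 = 9^{−1} = 5 (mod 11).
  i = 5 (α = 10): (10−6)(10−7)(10−8)(10−1) = 4·3·2·9 = 216 ≡ 7, so v_5 = 7^{−1} = 8 (mod 11).
  v = [3, 8, 9, 5, 8].
Step 2: syndromes of r = [8, 5, 0, 6, 3] (all sums mod 11).
  S_0 = Σ v_i r_i = 3·8 + 8·5 + 9·0 + 5·6 + 8·3 = 118 ≡ 8.
  S_1 = Σ v_i α_i r_i = 3·6·8 + 8·7·5 + 9·8·0 + 5·1·6 + 8·10·3 = 694 ≡ 1.
  α_i^2 mod 11 = [3, 5, 9, 1, 1].
  S_2 = Σ v_i α_i^2 r_i = 3·3·8 + 8·5·5 + 9·9·0 + 5·1·6 + 8·1·3 = 326 ≡ 7.
  S = (8, 1, 7) ≠ 0, so r is not a codeword (an error is present).
Step 3: locate the error. For a single error e at position i, S_ℓ = v_i·e·α_i^ℓ, so α_err = S_1/S_0.
  S_0^{−1} = 8^{−1} = 7 (mod 11), so α_err = 1·7 = 7 ≡ 7 = α_2. Error position i = 2.
  Consistency check: S_2/S_1 = 7·1 = 7 ≡ 7 = α_err ✓ (single-error assumption holds).
Step 4: error magnitude e = S_0/v_2 = S_0·∏_{j≠2}(α_2 − α_j) = 8·7 = 56 ≡ 1 (mod 11).
Step 5: correct position 2: c_2 = r_2 − e = 5 − 1 ≡ 4 (mod 11). Hence c = [8, 4, 0, 6, 3].
  Check: interpolating c through the α_i gives m(x) = 10 + 7·x (degree < 2) with m(α_i) = c_i for every i, so c is indeed a codeword.


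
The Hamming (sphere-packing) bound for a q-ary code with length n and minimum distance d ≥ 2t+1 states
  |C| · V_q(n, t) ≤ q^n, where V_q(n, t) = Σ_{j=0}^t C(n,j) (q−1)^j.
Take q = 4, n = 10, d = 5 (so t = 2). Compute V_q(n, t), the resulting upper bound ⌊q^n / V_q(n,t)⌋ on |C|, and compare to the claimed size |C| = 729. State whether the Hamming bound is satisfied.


V_q(n, t) = 436, q^n = 1048576, Hamming bound = 2404, |C| = 729 ≤ bound (satisfied).

Step 1: Compute V_q(n, t) = Σ_{j=0}^2 C(n, j) (q−1)^j.
  j = 0: C(10,0)·(3)^0 = 1·1 = 1.
  j = 1: C(10,1)·(3)^1 = 10·3 = 30.
  j = 2: C(10,2)·(3)^2 = 45·9 = 405.
  V_q(n, t) = 1 + 30 + 405 = 436.
Step 2: q^n = 4^10 = 1048576.
Step 3: Hamming bound ⌊q^n / V_q(n,t)⌋ = ⌊1048576/436⌋ = 2404.
Step 4: Compare |C| = 729 to 2404: satisfied.
The claimed |C| lies below the Hamming bound.


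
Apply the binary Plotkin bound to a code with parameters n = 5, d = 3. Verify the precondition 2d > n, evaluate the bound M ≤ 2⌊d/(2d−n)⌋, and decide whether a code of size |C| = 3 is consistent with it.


Plotkin bound M ≤ 6; given |C| = 3 ≤ bound (satisfied).

Check applicability: 2d = 6, n = 5.
2d − n = 1 > 0, so Plotkin applies.
Compute d/(2d−n) = 3/1 ≈ 3.0000.
⌊d/(2d−n)⌋ = 3.
Plotkin bound: M ≤ 2·3 = 6.
Given |C| = 3, check: satisfied.
This |C| is below the Plotkin bound.


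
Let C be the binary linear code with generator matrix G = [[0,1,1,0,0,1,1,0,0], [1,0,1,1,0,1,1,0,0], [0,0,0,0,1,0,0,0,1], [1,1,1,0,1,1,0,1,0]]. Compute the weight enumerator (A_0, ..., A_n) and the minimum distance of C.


Weight distribution: A_0 = 1, A_2 = 1, A_3 = 1, A_4 = 3, A_5 = 6, A_6 = 3, A_7 = 1. Minimum distance d = 2.

Enumerate all 2^4 = 16 messages m ∈ F_2^4.
For each, compute codeword c = mG in F_2^9, then tally its weight.
  m = 0000 → c = 000000000, weight = 0.
  m = 1000 → c = 011001100, weight = 4.
  m = 0100 → c = 101101100, weight = 5.
  m = 1100 → c = 110100000, weight = 3.
  m = 0010 → c = 000010001, weight = 2.
  m = 1010 → c = 011011101, weight = 6.
  m = 0110 → c = 101111101, weight = 7.
  m = 1110 → c = 110110001, weight = 5.
  m = 0001 → c = 111011010, weight = 6.
  m = 1001 → c = 100010110, weight = 4.
  m = 0101 → c = 010110110, weight = 5.
  m = 1101 → c = 001111010, weight = 5.
  m = 0011 → c = 111001011, weight = 6.
  m = 1011 → c = 100000111, weight = 4.
  m = 0111 → c = 010100111, weight = 5.
  m = 1111 → c = 001101011, weight = 5.
Tally weights:
  weight 0: 1 codewords.
  weight 2: 1 codewords.
  weight 3: 1 codewords.
  weight 4: 3 codewords.
  weight 5: 6 codewords.
  weight 6: 3 codewords.
  weight 7: 1 codewords.
Minimum distance d = smallest w > 0 with A_w > 0 = 2.
Sanity: Σ A_w = 16 = 2^4 = 16 ✓.


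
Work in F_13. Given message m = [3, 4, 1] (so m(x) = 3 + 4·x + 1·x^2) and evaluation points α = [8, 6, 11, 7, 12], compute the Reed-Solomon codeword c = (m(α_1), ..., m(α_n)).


c = [8, 11, 12, 2, 0]

Message polynomial: m(x) = 3 + 4·x + 1·x^2 (mod 13).
For each evaluation point α_i, compute m(α_i) mod 13:
  α_1 = 8: Horner steps 1 → 12 → 8, so m(8) = 8.
  α_2 = 6: Horner steps 1 → 10 → 11, so m(6) = 11.
  α_3 = 11: Horner steps 1 → 2 → 12, so m(11) = 12.
  α_4 = 7: Horner steps 1 → 11 → 2, so m(7) = 2.
  α_5 = 12: Horner steps 1 → 3 → 0, so m(12) = 0.
Codeword c = [8, 11, 12, 2, 0] ∈ F_13^5.


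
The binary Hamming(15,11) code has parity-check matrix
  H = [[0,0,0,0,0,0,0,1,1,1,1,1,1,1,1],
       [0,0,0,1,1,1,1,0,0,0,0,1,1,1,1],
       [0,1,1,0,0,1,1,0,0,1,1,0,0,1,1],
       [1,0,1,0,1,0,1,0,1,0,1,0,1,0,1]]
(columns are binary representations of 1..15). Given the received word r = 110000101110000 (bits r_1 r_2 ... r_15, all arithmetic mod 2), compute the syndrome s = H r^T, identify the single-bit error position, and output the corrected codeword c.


s = (1, 1, 0, 0)^T, error position = 12, corrected codeword c = 110000101111000

Compute s = H r^T mod 2 one row at a time:
  s_1 = 0 + 1 + 1 + 1 + 0 + 0 + 0 + 0 = 3 ≡ 1 (mod 2).
  s_2 = 0 + 0 + 0 + 1 + 0 + 0 + 0 + 0 = 1 ≡ 1 (mod 2).
  s_3 = 1 + 0 + 0 + 1 + 1 + 1 + 0 + 0 = 4 ≡ 0 (mod 2).
  s_4 = 1 + 0 + 0 + 1 + 1 + 1 + 0 + 0 = 4 ≡ 0 (mod 2).
s = (1, 1, 0, 0)^T — this equals column 12 of H (binary 1100), so error is at position 12.
Correct: flip bit 12 of r = 110000101110000 to get c = 110000101111000.


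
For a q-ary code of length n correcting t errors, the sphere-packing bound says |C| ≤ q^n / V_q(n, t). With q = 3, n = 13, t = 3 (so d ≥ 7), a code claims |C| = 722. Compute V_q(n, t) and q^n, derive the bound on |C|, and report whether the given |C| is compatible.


V_q(n, t) = 2627, q^n = 1594323, Hamming bound = 606, |C| = 722 > bound (violated).

Step 1: Compute V_q(n, t) = Σ_{j=0}^3 C(n, j) (q−1)^j.
  j = 0: C(13,0)·(2)^0 = 1·1 = 1.
  j = 1: C(13,1)·(2)^1 = 13·2 = 26.
  j = 2: C(13,2)·(2)^2 = 78·4 = 312.
  j = 3: C(13,3)·(2)^3 = 286·8 = 2288.
  V_q(n, t) = 1 + 26 + 312 + 2288 = 2627.
Step 2: q^n = 3^13 = 1594323.
Step 3: Hamming bound ⌊q^n / V_q(n,t)⌋ = ⌊1594323/2627⌋ = 606.
Step 4: Compare |C| = 722 to 606: violated.
The claimed |C| lies above the Hamming bound, so no 3-ary code of length 13 with d ≥ 7 can have 722 codewords.


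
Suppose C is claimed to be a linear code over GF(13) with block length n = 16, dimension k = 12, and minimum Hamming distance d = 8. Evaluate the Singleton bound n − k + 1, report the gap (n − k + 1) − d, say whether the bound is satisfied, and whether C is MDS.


Singleton RHS = n − k + 1 = 5, slack = -3, bound violated (no such code; not MDS).

Singleton bound: d ≤ n − k + 1.
Here n = 16, k = 12, so n − k + 1 = 5.
Given d = 8, check d ≤ 5: NO.
Slack = (n − k + 1) − d = -3.
The slack is negative: d = 8 exceeds n − k + 1 = 5 by 3, so the Singleton bound is violated and no linear [16, 12, 8]_13 code can exist. In particular it is not MDS (MDS requires d = n − k + 1 exactly).
Description: the claimed parameters are [16, 12, 8]_13; such a code would be impossible (violates the Singleton bound).


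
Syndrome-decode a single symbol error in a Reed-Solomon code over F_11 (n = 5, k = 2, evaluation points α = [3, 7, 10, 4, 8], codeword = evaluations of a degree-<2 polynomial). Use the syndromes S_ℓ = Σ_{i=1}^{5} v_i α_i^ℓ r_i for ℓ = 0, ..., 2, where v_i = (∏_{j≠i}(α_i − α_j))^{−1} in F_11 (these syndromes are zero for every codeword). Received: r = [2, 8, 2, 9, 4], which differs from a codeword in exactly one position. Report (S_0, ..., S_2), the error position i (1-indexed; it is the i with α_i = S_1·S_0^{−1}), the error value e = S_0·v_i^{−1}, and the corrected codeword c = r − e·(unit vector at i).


S = (5, 6, 5), error at position 3, error magnitude e = 6, c = [2, 8, 7, 9, 4].

Step 1: column multipliers v_i = (∏_{j≠i}(α_i − α_j))^{−1} mod 11.
  i = 1 (α = 3): (3−7)(3−10)(3−4)(3−8) = (−4)·(−7)·(−1)·(−5) = 140 ≡ 8, so v_1 = 8^{−1} = 7 (mod 11).
  i = 2 (α = 7): (7−3)(7−10)(7−4)(7−8) = 4·(−3)·3·(−1) = 36 ≡ 3, so v_2 = 3^{−1} = 4 (mod 11).
  i = 3 (α = 10): (10−3)(10−7)(10−4)(10−8) = 7·3·6·2 = 252 ≡ 10, so v_3 = 10^{−1} = 10 (mod 11).
  i = 4 (α = 4): (4−3)(4−7)(4−10)(4−8) = 1·(−3)·(−6)·(−4) = −72 ≡ 5, so v_4 = 5^{−1} = 9 (mod 11).
  i = 5 (α = 8): (8−3)(8−7)(8−10)(8−4) = 5·1·(−2)·4 = −40 ≡ 4, so v_5 = 4^{−1} = 3 (mod 11).
  v = [7, 4, 10, 9, 3].
Step 2: syndromes of r = [2, 8, 2, 9, 4] (all sums mod 11).
  S_0 = Σ v_i r_i = 7·2 + 4·8 + 10·2 + 9·9 + 3·4 = 159 ≡ 5.
  S_1 = Σ v_i α_i r_i = 7·3·2 + 4·7·8 + 10·10·2 + 9·4·9 + 3·8·4 = 886 ≡ 6.
  α_i^2 mod 11 = [9, 5, 1, 5, 9].
  S_2 = Σ v_i α_i^2 r_i = 7·9·2 + 4·5·8 + 10·1·2 + 9·5·9 + 3·9·4 = 819 ≡ 5.
  S = (5, 6, 5) ≠ 0, so r is not a codeword (an error is present).
Step 3: locate the error. For a single error e at position i, S_ℓ = v_i·e·α_i^ℓ, so α_err = S_1/S_0.
  S_0^{−1} = 5^{−1} = 9 (mod 11), so α_err = 6·9 = 54 ≡ 10 = α_3. Error position i = 3.
  Consistency check: S_2/S_1 = 5·2 = 10 ≡ 10 = α_err ✓ (single-error assumption holds).
Step 4: error magnitude e = S_0/v_3 = S_0·∏_{j≠3}(α_3 − α_j) = 5·10 = 50 ≡ 6 (mod 11).
Step 5: correct position 3: c_3 = r_3 − e = 2 − 6 ≡ 7 (mod 11). Hence c = [2, 8, 7, 9, 4].
  Check: interpolating c through the α_i gives m(x) = 3 + 7·x (degree < 2) with m(α_i) = c_i for every i, so c is indeed a codeword.


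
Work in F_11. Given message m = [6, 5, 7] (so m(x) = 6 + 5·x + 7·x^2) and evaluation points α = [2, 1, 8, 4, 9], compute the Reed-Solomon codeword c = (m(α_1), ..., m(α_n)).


c = [0, 7, 10, 6, 2]

Message polynomial: m(x) = 6 + 5·x + 7·x^2 (mod 11).
For each evaluation point α_i, compute m(α_i) mod 11:
  α_1 = 2: Horner steps 7 → 8 → 0, so m(2) = 0.
  α_2 = 1: Horner steps 7 → 1 → 7, so m(1) = 7.
  α_3 = 8: Horner steps 7 → 6 → 10, so m(8) = 10.
  α_4 = 4: Horner steps 7 → 0 → 6, so m(4) = 6.
  α_5 = 9: Horner steps 7 → 2 → 2, so m(9) = 2.
Codeword c = [0, 7, 10, 6, 2] ∈ F_11^5.


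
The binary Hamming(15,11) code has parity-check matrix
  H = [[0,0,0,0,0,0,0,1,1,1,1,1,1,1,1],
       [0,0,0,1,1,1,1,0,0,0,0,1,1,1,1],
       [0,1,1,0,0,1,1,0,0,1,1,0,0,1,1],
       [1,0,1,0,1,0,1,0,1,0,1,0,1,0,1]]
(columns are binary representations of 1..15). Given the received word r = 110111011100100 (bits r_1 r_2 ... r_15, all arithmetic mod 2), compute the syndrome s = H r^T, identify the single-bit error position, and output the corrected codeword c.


s = (0, 0, 1, 0)^T, error position = 2, corrected codeword c = 100111011100100

Compute s = H r^T mod 2 one row at a time:
  s_1 = 1 + 1 + 1 + 0 + 0 + 1 + 0 + 0 = 4 ≡ 0 (mod 2).
  s_2 = 1 + 1 + 1 + 0 + 0 + 1 + 0 + 0 = 4 ≡ 0 (mod 2).
  s_3 = 1 + 0 + 1 + 0 + 1 + 0 + 0 + 0 = 3 ≡ 1 (mod 2).
  s_4 = 1 + 0 + 1 + 0 + 1 + 0 + 1 + 0 = 4 ≡ 0 (mod 2).
s = (0, 0, 1, 0)^T — this equals column 2 of H (binary 0010), so error is at position 2.
Correct: flip bit 2 of r = 110111011100100 to get c = 100111011100100.


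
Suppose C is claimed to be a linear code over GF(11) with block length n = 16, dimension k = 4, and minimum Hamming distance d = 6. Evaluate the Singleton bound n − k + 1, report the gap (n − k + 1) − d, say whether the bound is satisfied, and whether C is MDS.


Singleton RHS = n − k + 1 = 13, slack = 7, bound satisfied, not MDS.

Singleton bound: d ≤ n − k + 1.
Here n = 16, k = 4, so n − k + 1 = 13.
Given d = 6, check d ≤ 13: YES.
Slack = (n − k + 1) − d = 7.
The code is NOT MDS (slack = 7 > 0).
Description: the claimed parameters are [16, 4, 6]_11; such a code would be non-MDS.


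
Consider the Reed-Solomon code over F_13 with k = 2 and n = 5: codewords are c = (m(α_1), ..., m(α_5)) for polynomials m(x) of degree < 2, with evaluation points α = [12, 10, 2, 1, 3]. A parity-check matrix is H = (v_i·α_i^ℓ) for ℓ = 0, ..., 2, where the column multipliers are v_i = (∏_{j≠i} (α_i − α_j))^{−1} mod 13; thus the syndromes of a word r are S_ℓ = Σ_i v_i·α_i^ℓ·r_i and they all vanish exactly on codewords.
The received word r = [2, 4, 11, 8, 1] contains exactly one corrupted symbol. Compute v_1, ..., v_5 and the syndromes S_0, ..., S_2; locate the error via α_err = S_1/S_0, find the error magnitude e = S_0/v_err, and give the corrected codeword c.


S = (10, 9, 12), error at position 2, error magnitude e = 8, c = [2, 9, 11, 8, 1].

Step 1: column multipliers v_i = (∏_{j≠i}(α_i − α_j))^{−1} mod 13.
  i = 1 (α = 12): (12−10)(12−2)(12−1)(12−3) = 2·10·11·9 = 1980 ≡ 4, so v_1 = 4^{−1} = 10 (mod 13).
  i = 2 (α = 10): (10−12)(10−2)(10−1)(10−3) = (−2)·8·9·7 = −1008 ≡ 6, so v_2 = 6^{−1} = 11 (mod 13).
  i = 3 (α = 2): (2−12)(2−10)(2−1)(2−3) = (−10)·(−8)·1·(−1) = −80 ≡ 11, so v_3 = 11^{−1} = 6 (mod 13).
  i = 4 (α = 1): (1−12)(1−10)(1−2)(1−3) = (−11)·(−9)·(−1)·(−2) = 198 ≡ 3, so v_4 = 3^{−1} = 9 (mod 13).
  i = 5 (α = 3): (3−12)(3−10)(3−2)(3−1) = (−9)·(−7)·1·2 = 126 ≡ 9, so v_5 = 9^{−1} = 3 (mod 13).
  v = [10, 11, 6, 9, 3].
Step 2: syndromes of r = [2, 4, 11, 8, 1] (all sums mod 13).
  S_0 = Σ v_i r_i = 10·2 + 11·4 + 6·11 + 9·8 + 3·1 = 205 ≡ 10.
  S_1 = Σ v_i α_i r_i = 10·12·2 + 11·10·4 + 6·2·11 + 9·1·8 + 3·3·1 = 893 ≡ 9.
  α_i^2 mod 13 = [1, 9, 4, 1, 9].
  S_2 = Σ v_i α_i^2 r_i = 10·1·2 + 11·9·4 + 6·4·11 + 9·1·8 + 3·9·1 = 779 ≡ 12.
  S = (10, 9, 12) ≠ 0, so r is not a codeword (an error is present).
Step 3: locate the error. For a single error e at position i, S_ℓ = v_i·e·α_i^ℓ, so α_err = S_1/S_0.
  S_0^{−1} = 10^{−1} = 4 (mod 13), so α_err = 9·4 = 36 ≡ 10 = α_2. Error position i = 2.
  Consistency check: S_2/S_1 = 12·3 = 36 ≡ 10 = α_err ✓ (single-error assumption holds).
Step 4: error magnitude e = S_0/v_2 = S_0·∏_{j≠2}(α_2 − α_j) = 10·6 = 60 ≡ 8 (mod 13).
Step 5: correct position 2: c_2 = r_2 − e = 4 − 8 ≡ 9 (mod 13). Hence c = [2, 9, 11, 8, 1].
  Check: interpolating c through the α_i gives m(x) = 5 + 3·x (degree < 2) with m(α_i) = c_i for every i, so c is indeed a codeword.


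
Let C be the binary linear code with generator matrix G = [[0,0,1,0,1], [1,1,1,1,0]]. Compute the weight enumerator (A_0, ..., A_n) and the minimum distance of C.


Weight distribution: A_0 = 1, A_2 = 1, A_4 = 2. Minimum distance d = 2.

Enumerate all 2^2 = 4 messages m ∈ F_2^2.
For each, compute codeword c = mG in F_2^5, then tally its weight.
  m = 00 → c = 00000, weight = 0.
  m = 10 → c = 00101, weight = 2.
  m = 01 → c = 11110, weight = 4.
  m = 11 → c = 11011, weight = 4.
Tally weights:
  weight 0: 1 codewords.
  weight 2: 1 codewords.
  weight 4: 2 codewords.
Minimum distance d = smallest w > 0 with A_w > 0 = 2.
Sanity: Σ A_w = 4 = 2^2 = 4 ✓.


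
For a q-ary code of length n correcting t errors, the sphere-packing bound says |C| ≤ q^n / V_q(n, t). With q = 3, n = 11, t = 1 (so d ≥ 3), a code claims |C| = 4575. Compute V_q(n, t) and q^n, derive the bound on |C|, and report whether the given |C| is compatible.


V_q(n, t) = 23, q^n = 177147, Hamming bound = 7702, |C| = 4575 ≤ bound (satisfied).

Step 1: Compute V_q(n, t) = Σ_{j=0}^1 C(n, j) (q−1)^j.
  j = 0: C(11,0)·(2)^0 = 1·1 = 1.
  j = 1: C(11,1)·(2)^1 = 11·2 = 22.
  V_q(n, t) = 1 + 22 = 23.
Step 2: q^n = 3^11 = 177147.
Step 3: Hamming bound ⌊q^n / V_q(n,t)⌋ = ⌊177147/23⌋ = 7702.
Step 4: Compare |C| = 4575 to 7702: satisfied.
The claimed |C| lies below the Hamming bound.


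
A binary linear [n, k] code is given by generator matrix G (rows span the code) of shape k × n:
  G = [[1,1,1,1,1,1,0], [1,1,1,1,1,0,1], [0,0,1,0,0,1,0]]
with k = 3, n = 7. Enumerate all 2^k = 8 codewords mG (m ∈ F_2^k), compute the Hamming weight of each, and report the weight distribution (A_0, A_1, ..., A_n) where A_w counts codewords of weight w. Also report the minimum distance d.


Weight distribution: A_0 = 1, A_2 = 3, A_4 = 1, A_6 = 3. Minimum distance d = 2.

Enumerate all 2^3 = 8 messages m ∈ F_2^3.
For each, compute codeword c = mG in F_2^7, then tally its weight.
  m = 000 → c = 0000000, weight = 0.
  m = 100 → c = 1111110, weight = 6.
  m = 010 → c = 1111101, weight = 6.
  m = 110 → c = 0000011, weight = 2.
  m = 001 → c = 0010010, weight = 2.
  m = 101 → c = 1101100, weight = 4.
  m = 011 → c = 1101111, weight = 6.
  m = 111 → c = 0010001, weight = 2.
Tally weights:
  weight 0: 1 codewords.
  weight 2: 3 codewords.
  weight 4: 1 codewords.
  weight 6: 3 codewords.
Minimum distance d = smallest w > 0 with A_w > 0 = 2.
Sanity: Σ A_w = 8 = 2^3 = 8 ✓.


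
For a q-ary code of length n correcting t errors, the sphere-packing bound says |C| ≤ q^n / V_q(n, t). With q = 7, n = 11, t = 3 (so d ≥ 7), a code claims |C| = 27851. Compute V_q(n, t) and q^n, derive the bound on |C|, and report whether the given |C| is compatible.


V_q(n, t) = 37687, q^n = 1977326743, Hamming bound = 52467, |C| = 27851 ≤ bound (satisfied).

Step 1: Compute V_q(n, t) = Σ_{j=0}^3 C(n, j) (q−1)^j.
  j = 0: C(11,0)·(6)^0 = 1·1 = 1.
  j = 1: C(11,1)·(6)^1 = 11·6 = 66.
  j = 2: C(11,2)·(6)^2 = 55·36 = 1980.
  j = 3: C(11,3)·(6)^3 = 165·216 = 35640.
  V_q(n, t) = 1 + 66 + 1980 + 35640 = 37687.
Step 2: q^n = 7^11 = 1977326743.
Step 3: Hamming bound ⌊q^n / V_q(n,t)⌋ = ⌊1977326743/37687⌋ = 52467.
Step 4: Compare |C| = 27851 to 52467: satisfied.
The claimed |C| lies below the Hamming bound.


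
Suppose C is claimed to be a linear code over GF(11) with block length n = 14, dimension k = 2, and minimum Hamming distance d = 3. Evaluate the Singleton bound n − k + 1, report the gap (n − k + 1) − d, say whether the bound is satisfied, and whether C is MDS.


Singleton RHS = n − k + 1 = 13, slack = 10, bound satisfied, not MDS.

Singleton bound: d ≤ n − k + 1.
Here n = 14, k = 2, so n − k + 1 = 13.
Given d = 3, check d ≤ 13: YES.
Slack = (n − k + 1) − d = 10.
The code is NOT MDS (slack = 10 > 0).
Description: the claimed parameters are [14, 2, 3]_11; such a code would be non-MDS.


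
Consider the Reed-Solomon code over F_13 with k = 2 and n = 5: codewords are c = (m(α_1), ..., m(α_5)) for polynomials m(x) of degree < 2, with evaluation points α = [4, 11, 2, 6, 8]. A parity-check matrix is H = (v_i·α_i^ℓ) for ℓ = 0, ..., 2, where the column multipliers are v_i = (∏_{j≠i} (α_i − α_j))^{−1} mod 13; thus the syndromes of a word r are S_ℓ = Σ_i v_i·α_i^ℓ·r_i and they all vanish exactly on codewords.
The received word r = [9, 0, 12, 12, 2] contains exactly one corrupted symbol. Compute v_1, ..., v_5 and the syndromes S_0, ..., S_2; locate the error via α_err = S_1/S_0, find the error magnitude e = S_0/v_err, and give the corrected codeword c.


S = (2, 4, 8), error at position 3, error magnitude e = 6, c = [9, 0, 6, 12, 2].

Step 1: column multipliers v_i = (∏_{j≠i}(α_i − α_j))^{−1} mod 13.
  i = 1 (α = 4): (4−11)(4−2)(4−6)(4−8) = (−7)·2·(−2)·(−4) = −112 ≡ 5, so v_1 = 5^{−1} = 8 (mod 13).
  i = 2 (α = 11): (11−4)(11−2)(11−6)(11−8) = 7·9·5·3 = 945 ≡ 9, so v_2 = 9^{−1} = 3 (mod 13).
  i = 3 (α = 2): (2−4)(2−11)(2−6)(2−8) = (−2)·(−9)·(−4)·(−6) = 432 ≡ 3, so v_3 = 3^{−1} = 9 (mod 13).
  i = 4 (α = 6): (6−4)(6−11)(6−2)(6−8) = 2·(−5)·4·(−2) = 80 ≡ 2, so v_4 = 2^{−1} = 7 (mod 13).
  i = 5 (α = 8): (8−4)(8−11)(8−2)(8−6) = 4·(−3)·6·2 = −144 ≡ 12, so v_5 = 12^{−1} = 12 (mod 13).
  v = [8, 3, 9, 7, 12].
Step 2: syndromes of r = [9, 0, 12, 12, 2] (all sums mod 13).
  S_0 = Σ v_i r_i = 8·9 + 3·0 + 9·12 + 7·12 + 12·2 = 288 ≡ 2.
  S_1 = Σ v_i α_i r_i = 8·4·9 + 3·11·0 + 9·2·12 + 7·6·12 + 12·8·2 = 1200 ≡ 4.
  α_i^2 mod 13 = [3, 4, 4, 10, 12].
  S_2 = Σ v_i α_i^2 r_i = 8·3·9 + 3·4·0 + 9·4·12 + 7·10·12 + 12·12·2 = 1776 ≡ 8.
  S = (2, 4, 8) ≠ 0, so r is not a codeword (an error is present).
Step 3: locate the error. For a single error e at position i, S_ℓ = v_i·e·α_i^ℓ, so α_err = S_1/S_0.
  S_0^{−1} = 2^{−1} = 7 (mod 13), so α_err = 4·7 = 28 ≡ 2 = α_3. Error position i = 3.
  Consistency check: S_2/S_1 = 8·10 = 80 ≡ 2 = α_err ✓ (single-error assumption holds).
Step 4: error magnitude e = S_0/v_3 = S_0·∏_{j≠3}(α_3 − α_j) = 2·3 = 6 ≡ 6 (mod 13).
Step 5: correct position 3: c_3 = r_3 − e = 12 − 6 ≡ 6 (mod 13). Hence c = [9, 0, 6, 12, 2].
  Check: interpolating c through the α_i gives m(x) = 3 + 8·x (degree < 2) with m(α_i) = c_i for every i, so c is indeed a codeword.


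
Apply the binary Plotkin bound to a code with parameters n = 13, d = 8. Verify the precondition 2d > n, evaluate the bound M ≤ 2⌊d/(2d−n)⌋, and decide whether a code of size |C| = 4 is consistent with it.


Plotkin bound M ≤ 4; given |C| = 4 ≤ bound (satisfied).

Check applicability: 2d = 16, n = 13.
2d − n = 3 > 0, so Plotkin applies.
Compute d/(2d−n) = 8/3 ≈ 2.6667.
⌊d/(2d−n)⌋ = 2.
Plotkin bound: M ≤ 2·2 = 4.
Given |C| = 4, check: satisfied.
This |C| is at the Plotkin bound.


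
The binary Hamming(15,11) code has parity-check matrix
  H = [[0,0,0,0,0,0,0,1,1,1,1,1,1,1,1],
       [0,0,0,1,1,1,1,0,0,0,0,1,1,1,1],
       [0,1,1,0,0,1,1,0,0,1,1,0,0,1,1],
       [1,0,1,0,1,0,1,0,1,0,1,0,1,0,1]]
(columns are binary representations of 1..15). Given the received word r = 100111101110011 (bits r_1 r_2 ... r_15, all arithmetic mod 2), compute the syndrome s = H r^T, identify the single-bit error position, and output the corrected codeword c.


s = (1, 0, 0, 0)^T, error position = 8, corrected codeword c = 100111111110011

Compute s = H r^T mod 2 one row at a time:
  s_1 = 0 + 1 + 1 + 1 + 0 + 0 + 1 + 1 = 5 ≡ 1 (mod 2).
  s_2 = 1 + 1 + 1 + 1 + 0 + 0 + 1 + 1 = 6 ≡ 0 (mod 2).
  s_3 = 0 + 0 + 1 + 1 + 1 + 1 + 1 + 1 = 6 ≡ 0 (mod 2).
  s_4 = 1 + 0 + 1 + 1 + 1 + 1 + 0 + 1 = 6 ≡ 0 (mod 2).
s = (1, 0, 0, 0)^T — this equals column 8 of H (binary 1000), so error is at position 8.
Correct: flip bit 8 of r = 100111101110011 to get c = 100111111110011.


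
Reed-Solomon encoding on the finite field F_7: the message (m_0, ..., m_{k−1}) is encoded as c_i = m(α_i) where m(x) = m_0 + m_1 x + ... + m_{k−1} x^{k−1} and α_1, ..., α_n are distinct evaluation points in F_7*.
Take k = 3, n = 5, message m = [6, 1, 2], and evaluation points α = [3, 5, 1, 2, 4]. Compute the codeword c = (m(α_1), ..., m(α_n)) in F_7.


c = [6, 5, 2, 2, 0]

Message polynomial: m(x) = 6 + 1·x + 2·x^2 (mod 7).
For each evaluation point α_i, compute m(α_i) mod 7:
  α_1 = 3: Horner steps 2 → 0 → 6, so m(3) = 6.
  α_2 = 5: Horner steps 2 → 4 → 5, so m(5) = 5.
  α_3 = 1: Horner steps 2 → 3 → 2, so m(1) = 2.
  α_4 = 2: Horner steps 2 → 5 → 2, so m(2) = 2.
  α_5 = 4: Horner steps 2 → 2 → 0, so m(4) = 0.
Codeword c = [6, 5, 2, 2, 0] ∈ F_7^5.


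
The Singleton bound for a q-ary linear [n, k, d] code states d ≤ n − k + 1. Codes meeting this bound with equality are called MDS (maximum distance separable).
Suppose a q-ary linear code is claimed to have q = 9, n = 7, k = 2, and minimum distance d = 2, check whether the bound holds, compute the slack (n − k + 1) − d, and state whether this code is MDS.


Singleton RHS = n − k + 1 = 6, slack = 4, bound satisfied, not MDS.

Singleton bound: d ≤ n − k + 1.
Here n = 7, k = 2, so n − k + 1 = 6.
Given d = 2, check d ≤ 6: YES.
Slack = (n − k + 1) − d = 4.
The code is NOT MDS (slack = 4 > 0).
Description: the claimed parameters are [7, 2, 2]_9; such a code would be non-MDS.


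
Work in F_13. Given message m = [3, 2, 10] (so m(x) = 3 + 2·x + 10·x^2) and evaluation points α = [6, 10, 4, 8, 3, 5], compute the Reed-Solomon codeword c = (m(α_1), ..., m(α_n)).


c = [11, 9, 2, 9, 8, 3]

Message polynomial: m(x) = 3 + 2·x + 10·x^2 (mod 13).
For each evaluation point α_i, compute m(α_i) mod 13:
  α_1 = 6: Horner steps 10 → 10 → 11, so m(6) = 11.
  α_2 = 10: Horner steps 10 → 11 → 9, so m(10) = 9.
  α_3 = 4: Horner steps 10 → 3 → 2, so m(4) = 2.
  α_4 = 8: Horner steps 10 → 4 → 9, so m(8) = 9.
  α_5 = 3: Horner steps 10 → 6 → 8, so m(3) = 8.
  α_6 = 5: Horner steps 10 → 0 → 3, so m(5) = 3.
Codeword c = [11, 9, 2, 9, 8, 3] ∈ F_13^6.


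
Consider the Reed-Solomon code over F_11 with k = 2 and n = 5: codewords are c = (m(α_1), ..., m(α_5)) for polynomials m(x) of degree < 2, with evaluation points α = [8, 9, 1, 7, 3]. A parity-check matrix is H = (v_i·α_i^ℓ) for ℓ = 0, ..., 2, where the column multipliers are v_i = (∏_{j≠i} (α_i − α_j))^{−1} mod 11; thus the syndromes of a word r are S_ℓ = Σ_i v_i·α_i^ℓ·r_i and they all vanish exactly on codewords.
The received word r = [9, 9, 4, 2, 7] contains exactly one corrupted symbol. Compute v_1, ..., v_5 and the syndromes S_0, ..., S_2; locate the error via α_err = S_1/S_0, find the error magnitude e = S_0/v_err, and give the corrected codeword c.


S = (6, 10, 2), error at position 2, error magnitude e = 4, c = [9, 5, 4, 2, 7].

Step 1: column multipliers v_i = (∏_{j≠i}(α_i − α_j))^{−1} mod 11.
  i = 1 (α = 8): (8−9)(8−1)(8−7)(8−3) = (−1)·7·1·5 = −35 ≡ 9, so v_1 = 9^{−1} = 5 (mod 11).
  i = 2 (α = 9): (9−8)(9−1)(9−7)(9−3) = 1·8·2·6 = 96 ≡ 8, so v_2 = 8^{−1} = 7 (mod 11).
  i = 3 (α = 1): (1−8)(1−9)(1−7)(1−3) = (−7)·(−8)·(−6)·(−2) = 672 ≡ 1, so v_3 = 1^{−1} = 1 (mod 11).
  i = 4 (α = 7): (7−8)(7−9)(7−1)(7−3) = (−1)·(−2)·6·4 = 48 ≡ 4, so v_4 = 4^{−1} = 3 (mod 11).
  i = 5 (α = 3): (3−8)(3−9)(3−1)(3−7) = (−5)·(−6)·2·(−4) = −240 ≡ 2, so v_5 = 2^{−1} = 6 (mod 11).
  v = [5, 7, 1, 3, 6].
Step 2: syndromes of r = [9, 9, 4, 2, 7] (all sums mod 11).
  S_0 = Σ v_i r_i = 5·9 + 7·9 + 1·4 + 3·2 + 6·7 = 160 ≡ 6.
  S_1 = Σ v_i α_i r_i = 5·8·9 + 7·9·9 + 1·1·4 + 3·7·2 + 6·3·7 = 1099 ≡ 10.
  α_i^2 mod 11 = [9, 4, 1, 5, 9].
  S_2 = Σ v_i α_i^2 r_i = 5·9·9 + 7·4·9 + 1·1·4 + 3·5·2 + 6·9·7 = 1069 ≡ 2.
  S = (6, 10, 2) ≠ 0, so r is not a codeword (an error is present).
Step 3: locate the error. For a single error e at position i, S_ℓ = v_i·e·α_i^ℓ, so α_err = S_1/S_0.
  S_0^{−1} = 6^{−1} = 2 (mod 11), so α_err = 10·2 = 20 ≡ 9 = α_2. Error position i = 2.
  Consistency check: S_2/S_1 = 2·10 = 20 ≡ 9 = α_err ✓ (single-error assumption holds).
Step 4: error magnitude e = S_0/v_2 = S_0·∏_{j≠2}(α_2 − α_j) = 6·8 = 48 ≡ 4 (mod 11).
Step 5: correct position 2: c_2 = r_2 − e = 9 − 4 ≡ 5 (mod 11). Hence c = [9, 5, 4, 2, 7].
  Check: interpolating c through the α_i gives m(x) = 8 + 7·x (degree < 2) with m(α_i) = c_i for every i, so c is indeed a codeword.
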